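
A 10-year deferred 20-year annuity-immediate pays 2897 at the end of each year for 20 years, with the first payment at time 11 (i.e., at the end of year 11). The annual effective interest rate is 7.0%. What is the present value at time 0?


PV at time 10 of the 20-year annuity-immediate:
a_n = 2897 * (1-(1+0.07)^(-20))/0.07 = 30690.8593
Discount back 10 years to time 0:
PV = 30690.8593 * (1+0.07)^(-10)
= 30690.8593 * 0.508349
= 15601.6766


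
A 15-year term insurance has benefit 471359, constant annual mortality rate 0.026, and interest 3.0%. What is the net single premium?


NSP = benefit * sum_{k=0}^{n-1} k_p_x * q * v^(k+1)
With constant q=0.026, v=0.970874
Sum = 0.263556
NSP = 471359 * 0.263556
= 124229.5717


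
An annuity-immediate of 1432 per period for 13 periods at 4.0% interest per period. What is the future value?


FV = PMT * ((1+i)^n - 1) / i
= 1432 * ((1.04)^13 - 1) / 0.04
= 1432 * (1.665074 - 1) / 0.04
= 23809.6316


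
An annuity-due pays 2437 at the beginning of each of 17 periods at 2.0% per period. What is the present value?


PV_due = PMT * (1-(1+i)^(-n))/i * (1+i)
PV_immediate = 34829.2918
PV_due = 34829.2918 * 1.02
= 35525.8776


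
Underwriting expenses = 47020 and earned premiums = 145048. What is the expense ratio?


Expense ratio = expenses / premiums
= 47020 / 145048
= 0.3242


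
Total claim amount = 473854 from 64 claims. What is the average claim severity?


severity = total / number
= 473854 / 64
= 7403.9688


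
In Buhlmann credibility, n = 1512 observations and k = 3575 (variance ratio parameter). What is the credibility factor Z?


Z = n / (n + k)
= 1512 / (1512 + 3575)
= 1512 / 5087
= 0.2972


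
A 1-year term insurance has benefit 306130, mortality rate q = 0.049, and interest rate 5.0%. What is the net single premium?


NSP = benefit * q * v
v = 1/(1+i) = 0.952381
NSP = 306130 * 0.049 * 0.952381
= 14286.0667


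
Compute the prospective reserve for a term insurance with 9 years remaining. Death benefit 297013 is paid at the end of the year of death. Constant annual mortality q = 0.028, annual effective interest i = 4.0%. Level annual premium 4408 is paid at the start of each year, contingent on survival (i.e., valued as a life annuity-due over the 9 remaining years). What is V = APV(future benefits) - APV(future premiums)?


v = 1/(1+i) = 0.961538
APV(future benefits) per unit = sum_{k=0}^{8} k_p_x * q * v^(k+1) = 0.187714
APV(future benefits) = 297013 * 0.187714 = 55753.6312
Life annuity-due factor ä_{x:9} = sum_{k=0}^{8} k_p_x * v^k = 6.972251
APV(future premiums) = 4408 * 6.972251 = 30733.682
V = 55753.6312 - 30733.682
= 25019.9492


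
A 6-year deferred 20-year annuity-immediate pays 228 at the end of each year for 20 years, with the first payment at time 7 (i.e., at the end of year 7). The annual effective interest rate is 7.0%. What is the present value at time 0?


PV at time 6 of the 20-year annuity-immediate:
a_n = 228 * (1-(1+0.07)^(-20))/0.07 = 2415.4352
Discount back 6 years to time 0:
PV = 2415.4352 * (1+0.07)^(-6)
= 2415.4352 * 0.666342
= 1609.5065


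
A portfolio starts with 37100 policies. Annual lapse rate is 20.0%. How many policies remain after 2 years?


remaining = initial * (1 - lapse)^years
= 37100 * (1 - 0.2)^2
= 37100 * 0.64
= 23744.0


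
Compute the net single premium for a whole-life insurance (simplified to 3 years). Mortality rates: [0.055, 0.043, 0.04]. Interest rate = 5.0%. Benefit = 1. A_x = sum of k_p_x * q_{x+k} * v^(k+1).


v = 0.952381
Year 0: k_p_x=1.0, q=0.055, term=0.052381
Year 1: k_p_x=0.945, q=0.043, term=0.036857
Year 2: k_p_x=0.904365, q=0.04, term=0.031249
A_x = 0.1205


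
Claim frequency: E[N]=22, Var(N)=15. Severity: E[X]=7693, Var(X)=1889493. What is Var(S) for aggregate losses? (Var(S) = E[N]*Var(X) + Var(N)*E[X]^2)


Var(S) = E[N]*Var(X) + Var(N)*E[X]^2
= 22*1889493 + 15*7693^2
= 41568846 + 887733735
= 9.2930e+08


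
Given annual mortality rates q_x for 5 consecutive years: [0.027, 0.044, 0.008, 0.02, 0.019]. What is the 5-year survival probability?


p_k = 1 - q_k for each year
Survival = product of (1 - q_k)
= 0.973 * 0.956 * 0.992 * 0.98 * 0.981
= 0.8871


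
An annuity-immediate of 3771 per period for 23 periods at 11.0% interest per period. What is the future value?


FV = PMT * ((1+i)^n - 1) / i
= 3771 * ((1.11)^23 - 1) / 0.11
= 3771 * (11.026267 - 1) / 0.11
= 343718.6688


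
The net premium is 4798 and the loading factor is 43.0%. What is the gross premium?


Gross = net * (1 + loading)
= 4798 * (1 + 0.43)
= 4798 * 1.43
= 6861.14


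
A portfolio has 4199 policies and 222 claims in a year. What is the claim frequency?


frequency = claims / policies
= 222 / 4199
= 0.0529


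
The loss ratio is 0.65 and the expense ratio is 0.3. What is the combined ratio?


Combined ratio = loss ratio + expense ratio
= 0.65 + 0.3
= 0.95


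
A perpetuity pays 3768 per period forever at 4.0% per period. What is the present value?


PV = PMT / i
= 3768 / 0.04
= 94200.0


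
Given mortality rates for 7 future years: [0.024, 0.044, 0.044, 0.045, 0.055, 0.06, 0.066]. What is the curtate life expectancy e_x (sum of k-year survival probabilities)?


e_x = sum_{k=1}^{n} k_p_x
k_p_x values:
  1_p_x = 0.976
  2_p_x = 0.933056
  3_p_x = 0.892002
  4_p_x = 0.851861
  5_p_x = 0.805009
  6_p_x = 0.756709
  7_p_x = 0.706766
e_x = 5.9214


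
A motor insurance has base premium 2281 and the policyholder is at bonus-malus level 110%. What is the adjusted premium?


adjusted = base * BM_level / 100
= 2281 * 110 / 100
= 2281 * 1.1
= 2509.1


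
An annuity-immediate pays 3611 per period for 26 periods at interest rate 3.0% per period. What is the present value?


PV = PMT * (1 - (1+i)^(-n)) / i
= 3611 * (1 - (1+0.03)^(-26)) / 0.03
= 3611 * (1 - 0.463695) / 0.03
= 3611 * 17.876842
= 64553.278


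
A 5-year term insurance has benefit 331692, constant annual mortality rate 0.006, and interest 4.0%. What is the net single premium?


NSP = benefit * sum_{k=0}^{n-1} k_p_x * q * v^(k+1)
With constant q=0.006, v=0.961538
Sum = 0.026405
NSP = 331692 * 0.026405
= 8758.2515


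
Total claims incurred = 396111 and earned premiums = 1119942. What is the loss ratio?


Loss ratio = claims / premiums
= 396111 / 1119942
= 0.3537


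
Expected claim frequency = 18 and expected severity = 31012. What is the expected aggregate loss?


E[S] = E[N] * E[X]
= 18 * 31012
= 558216


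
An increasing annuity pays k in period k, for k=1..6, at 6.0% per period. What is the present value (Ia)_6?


(Ia)_n = sum_{k=1}^{n} k * v^k, v = 1/(1+i)
v = 0.943396
Sum computed term by term:
(Ia)_6 = 16.3767


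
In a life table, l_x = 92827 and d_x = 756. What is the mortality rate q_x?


q_x = d_x / l_x
= 756 / 92827
= 0.0081


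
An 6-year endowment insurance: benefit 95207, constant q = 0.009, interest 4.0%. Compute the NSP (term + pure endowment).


Term component = 4396.4709
Pure endowment = 6_p_x * v^6 * benefit = 0.947201 * 0.790315 * 95207 = 71270.6585
NSP = 75667.1294


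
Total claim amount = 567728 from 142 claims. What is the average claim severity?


severity = total / number
= 567728 / 142
= 3998.0845


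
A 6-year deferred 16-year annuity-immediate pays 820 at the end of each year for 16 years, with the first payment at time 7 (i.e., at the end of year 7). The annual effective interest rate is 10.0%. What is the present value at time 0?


PV at time 6 of the 16-year annuity-immediate:
a_n = 820 * (1-(1+0.1)^(-16))/0.1 = 6415.4411
Discount back 6 years to time 0:
PV = 6415.4411 * (1+0.1)^(-6)
= 6415.4411 * 0.564474
= 3621.3492


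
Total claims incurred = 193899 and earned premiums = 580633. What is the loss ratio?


Loss ratio = claims / premiums
= 193899 / 580633
= 0.3339


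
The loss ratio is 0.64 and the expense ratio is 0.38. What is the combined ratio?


Combined ratio = loss ratio + expense ratio
= 0.64 + 0.38
= 1.02


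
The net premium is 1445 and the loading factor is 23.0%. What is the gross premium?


Gross = net * (1 + loading)
= 1445 * (1 + 0.23)
= 1445 * 1.23
= 1777.35


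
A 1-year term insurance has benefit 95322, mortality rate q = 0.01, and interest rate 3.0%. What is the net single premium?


NSP = benefit * q * v
v = 1/(1+i) = 0.970874
NSP = 95322 * 0.01 * 0.970874
= 925.4563


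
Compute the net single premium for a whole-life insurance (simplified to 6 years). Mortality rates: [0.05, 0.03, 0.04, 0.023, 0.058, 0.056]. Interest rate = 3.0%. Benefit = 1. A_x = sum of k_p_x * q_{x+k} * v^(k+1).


v = 0.970874
Year 0: k_p_x=1.0, q=0.05, term=0.048544
Year 1: k_p_x=0.95, q=0.03, term=0.026864
Year 2: k_p_x=0.9215, q=0.04, term=0.033732
Year 3: k_p_x=0.88464, q=0.023, term=0.018078
Year 4: k_p_x=0.864293, q=0.058, term=0.043242
Year 5: k_p_x=0.814164, q=0.056, term=0.038184
A_x = 0.2086


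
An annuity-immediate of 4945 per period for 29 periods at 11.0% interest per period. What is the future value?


FV = PMT * ((1+i)^n - 1) / i
= 4945 * ((1.11)^29 - 1) / 0.11
= 4945 * (20.623691 - 1) / 0.11
= 882174.0913


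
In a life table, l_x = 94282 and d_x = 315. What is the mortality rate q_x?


q_x = d_x / l_x
= 315 / 94282
= 0.0033


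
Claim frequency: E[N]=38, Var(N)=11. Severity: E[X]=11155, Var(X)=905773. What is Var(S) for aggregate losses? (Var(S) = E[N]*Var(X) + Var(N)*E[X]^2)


Var(S) = E[N]*Var(X) + Var(N)*E[X]^2
= 38*905773 + 11*11155^2
= 34419374 + 1368774275
= 1.4032e+09


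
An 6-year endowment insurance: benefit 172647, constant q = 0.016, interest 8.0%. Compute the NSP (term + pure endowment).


Term component = 12314.2721
Pure endowment = 6_p_x * v^6 * benefit = 0.907759 * 0.63017 * 172647 = 98761.3673
NSP = 111075.6394


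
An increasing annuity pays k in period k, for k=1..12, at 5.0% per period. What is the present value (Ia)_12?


(Ia)_n = sum_{k=1}^{n} k * v^k, v = 1/(1+i)
v = 0.952381
Sum computed term by term:
(Ia)_12 = 52.4873


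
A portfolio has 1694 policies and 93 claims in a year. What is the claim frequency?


frequency = claims / policies
= 93 / 1694
= 0.0549


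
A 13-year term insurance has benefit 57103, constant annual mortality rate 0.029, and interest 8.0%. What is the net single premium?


NSP = benefit * sum_{k=0}^{n-1} k_p_x * q * v^(k+1)
With constant q=0.029, v=0.925926
Sum = 0.199326
NSP = 57103 * 0.199326
= 11382.1323


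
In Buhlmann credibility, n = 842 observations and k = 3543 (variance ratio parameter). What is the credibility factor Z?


Z = n / (n + k)
= 842 / (842 + 3543)
= 842 / 4385
= 0.192


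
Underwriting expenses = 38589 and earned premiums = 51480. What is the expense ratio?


Expense ratio = expenses / premiums
= 38589 / 51480
= 0.7496


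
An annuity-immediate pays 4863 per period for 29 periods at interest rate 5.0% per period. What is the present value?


PV = PMT * (1 - (1+i)^(-n)) / i
= 4863 * (1 - (1+0.05)^(-29)) / 0.05
= 4863 * (1 - 0.242946) / 0.05
= 4863 * 15.141074
= 73631.0408


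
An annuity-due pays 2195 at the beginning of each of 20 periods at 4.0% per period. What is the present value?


PV_due = PMT * (1-(1+i)^(-n))/i * (1+i)
PV_immediate = 29830.7663
PV_due = 29830.7663 * 1.04
= 31023.997


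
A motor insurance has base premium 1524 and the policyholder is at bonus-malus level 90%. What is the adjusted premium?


adjusted = base * BM_level / 100
= 1524 * 90 / 100
= 1524 * 0.9
= 1371.6


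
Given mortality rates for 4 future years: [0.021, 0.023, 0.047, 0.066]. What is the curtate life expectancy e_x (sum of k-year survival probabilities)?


e_x = sum_{k=1}^{n} k_p_x
k_p_x values:
  1_p_x = 0.979
  2_p_x = 0.956483
  3_p_x = 0.911528
  4_p_x = 0.851367
e_x = 3.6984


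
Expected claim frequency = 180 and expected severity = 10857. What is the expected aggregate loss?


E[S] = E[N] * E[X]
= 180 * 10857
= 1.9543e+06


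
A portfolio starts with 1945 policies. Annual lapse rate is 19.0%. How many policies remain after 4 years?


remaining = initial * (1 - lapse)^years
= 1945 * (1 - 0.19)^4
= 1945 * 0.430467
= 837.2587


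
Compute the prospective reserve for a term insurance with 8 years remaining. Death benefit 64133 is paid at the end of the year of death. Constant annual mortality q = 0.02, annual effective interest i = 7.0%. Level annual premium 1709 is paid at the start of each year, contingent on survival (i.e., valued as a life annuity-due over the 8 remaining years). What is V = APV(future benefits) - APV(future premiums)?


v = 1/(1+i) = 0.934579
APV(future benefits) per unit = sum_{k=0}^{7} k_p_x * q * v^(k+1) = 0.112188
APV(future benefits) = 64133 * 0.112188 = 7194.984
Life annuity-due factor ä_{x:8} = sum_{k=0}^{7} k_p_x * v^k = 6.002084
APV(future premiums) = 1709 * 6.002084 = 10257.5613
V = 7194.984 - 10257.5613
= -3062.5773


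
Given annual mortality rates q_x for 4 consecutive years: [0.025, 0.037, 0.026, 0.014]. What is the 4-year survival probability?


p_k = 1 - q_k for each year
Survival = product of (1 - q_k)
= 0.975 * 0.963 * 0.974 * 0.986
= 0.9017


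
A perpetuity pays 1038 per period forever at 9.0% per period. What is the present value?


PV = PMT / i
= 1038 / 0.09
= 11533.3333


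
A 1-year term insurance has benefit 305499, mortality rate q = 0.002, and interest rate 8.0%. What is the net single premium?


NSP = benefit * q * v
v = 1/(1+i) = 0.925926
NSP = 305499 * 0.002 * 0.925926
= 565.7389


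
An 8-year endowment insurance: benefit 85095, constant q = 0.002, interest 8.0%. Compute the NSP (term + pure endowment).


Term component = 971.9824
Pure endowment = 8_p_x * v^8 * benefit = 0.984112 * 0.540269 * 85095 = 45243.7224
NSP = 46215.7048


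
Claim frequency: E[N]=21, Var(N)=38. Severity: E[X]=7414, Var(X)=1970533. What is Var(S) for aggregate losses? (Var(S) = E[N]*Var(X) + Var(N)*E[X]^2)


Var(S) = E[N]*Var(X) + Var(N)*E[X]^2
= 21*1970533 + 38*7414^2
= 41381193 + 2088761048
= 2.1301e+09


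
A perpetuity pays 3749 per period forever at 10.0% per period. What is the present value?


PV = PMT / i
= 3749 / 0.1
= 37490.0


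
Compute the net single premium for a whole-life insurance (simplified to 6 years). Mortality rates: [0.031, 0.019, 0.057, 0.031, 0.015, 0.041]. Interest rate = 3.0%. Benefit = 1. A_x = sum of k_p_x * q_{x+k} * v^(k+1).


v = 0.970874
Year 0: k_p_x=1.0, q=0.031, term=0.030097
Year 1: k_p_x=0.969, q=0.019, term=0.017354
Year 2: k_p_x=0.950589, q=0.057, term=0.049586
Year 3: k_p_x=0.896405, q=0.031, term=0.02469
Year 4: k_p_x=0.868617, q=0.015, term=0.011239
Year 5: k_p_x=0.855588, q=0.041, term=0.029378
A_x = 0.1623


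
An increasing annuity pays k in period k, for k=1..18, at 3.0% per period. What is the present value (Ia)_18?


(Ia)_n = sum_{k=1}^{n} k * v^k, v = 1/(1+i)
v = 0.970874
Sum computed term by term:
(Ia)_18 = 119.7672


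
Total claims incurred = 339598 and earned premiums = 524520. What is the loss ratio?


Loss ratio = claims / premiums
= 339598 / 524520
= 0.6474


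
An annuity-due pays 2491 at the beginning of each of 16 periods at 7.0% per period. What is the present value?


PV_due = PMT * (1-(1+i)^(-n))/i * (1+i)
PV_immediate = 23531.6017
PV_due = 23531.6017 * 1.07
= 25178.8138


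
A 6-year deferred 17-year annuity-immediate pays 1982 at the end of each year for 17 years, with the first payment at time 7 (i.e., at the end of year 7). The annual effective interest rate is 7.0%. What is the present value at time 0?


PV at time 6 of the 17-year annuity-immediate:
a_n = 1982 * (1-(1+0.07)^(-17))/0.07 = 19350.708
Discount back 6 years to time 0:
PV = 19350.708 * (1+0.07)^(-6)
= 19350.708 * 0.666342
= 12894.1938


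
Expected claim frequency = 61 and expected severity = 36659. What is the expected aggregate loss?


E[S] = E[N] * E[X]
= 61 * 36659
= 2.2362e+06


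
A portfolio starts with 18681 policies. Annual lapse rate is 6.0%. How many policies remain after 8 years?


remaining = initial * (1 - lapse)^years
= 18681 * (1 - 0.06)^8
= 18681 * 0.609569
= 11387.3573


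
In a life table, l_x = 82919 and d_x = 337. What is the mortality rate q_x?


q_x = d_x / l_x
= 337 / 82919
= 0.0041


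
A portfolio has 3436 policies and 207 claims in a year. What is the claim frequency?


frequency = claims / policies
= 207 / 3436
= 0.0602


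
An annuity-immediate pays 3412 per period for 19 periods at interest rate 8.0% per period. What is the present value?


PV = PMT * (1 - (1+i)^(-n)) / i
= 3412 * (1 - (1+0.08)^(-19)) / 0.08
= 3412 * (1 - 0.231712) / 0.08
= 3412 * 9.603599
= 32767.4805


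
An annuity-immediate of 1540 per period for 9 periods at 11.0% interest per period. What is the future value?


FV = PMT * ((1+i)^n - 1) / i
= 1540 * ((1.11)^9 - 1) / 0.11
= 1540 * (2.558037 - 1) / 0.11
= 21812.5169


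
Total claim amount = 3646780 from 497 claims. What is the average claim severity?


severity = total / number
= 3646780 / 497
= 7337.5855


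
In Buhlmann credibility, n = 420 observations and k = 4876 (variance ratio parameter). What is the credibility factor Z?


Z = n / (n + k)
= 420 / (420 + 4876)
= 420 / 5296
= 0.0793


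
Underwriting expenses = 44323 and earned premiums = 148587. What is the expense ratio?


Expense ratio = expenses / premiums
= 44323 / 148587
= 0.2983


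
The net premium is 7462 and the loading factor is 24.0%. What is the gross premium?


Gross = net * (1 + loading)
= 7462 * (1 + 0.24)
= 7462 * 1.24
= 9252.88


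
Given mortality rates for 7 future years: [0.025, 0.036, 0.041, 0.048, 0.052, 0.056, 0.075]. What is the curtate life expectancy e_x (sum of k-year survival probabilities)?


e_x = sum_{k=1}^{n} k_p_x
k_p_x values:
  1_p_x = 0.975
  2_p_x = 0.9399
  3_p_x = 0.901364
  4_p_x = 0.858099
  5_p_x = 0.813477
  6_p_x = 0.767923
  7_p_x = 0.710329
e_x = 5.9661


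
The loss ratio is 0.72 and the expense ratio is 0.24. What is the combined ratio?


Combined ratio = loss ratio + expense ratio
= 0.72 + 0.24
= 0.96


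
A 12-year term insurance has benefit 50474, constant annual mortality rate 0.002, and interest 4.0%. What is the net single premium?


NSP = benefit * sum_{k=0}^{n-1} k_p_x * q * v^(k+1)
With constant q=0.002, v=0.961538
Sum = 0.018582
NSP = 50474 * 0.018582
= 937.9258


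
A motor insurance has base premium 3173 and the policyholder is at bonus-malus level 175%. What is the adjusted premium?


adjusted = base * BM_level / 100
= 3173 * 175 / 100
= 3173 * 1.75
= 5552.75


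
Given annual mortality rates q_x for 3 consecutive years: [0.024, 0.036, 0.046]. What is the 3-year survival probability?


p_k = 1 - q_k for each year
Survival = product of (1 - q_k)
= 0.976 * 0.964 * 0.954
= 0.8976


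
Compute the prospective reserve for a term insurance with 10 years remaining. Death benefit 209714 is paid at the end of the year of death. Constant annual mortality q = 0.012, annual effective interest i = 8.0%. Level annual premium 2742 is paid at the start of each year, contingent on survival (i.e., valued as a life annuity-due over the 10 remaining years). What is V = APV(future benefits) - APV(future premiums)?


v = 1/(1+i) = 0.925926
APV(future benefits) per unit = sum_{k=0}^{9} k_p_x * q * v^(k+1) = 0.076889
APV(future benefits) = 209714 * 0.076889 = 16124.6987
Life annuity-due factor ä_{x:10} = sum_{k=0}^{9} k_p_x * v^k = 6.92001
APV(future premiums) = 2742 * 6.92001 = 18974.6662
V = 16124.6987 - 18974.6662
= -2849.9675


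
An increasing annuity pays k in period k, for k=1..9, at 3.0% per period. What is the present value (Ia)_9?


(Ia)_n = sum_{k=1}^{n} k * v^k, v = 1/(1+i)
v = 0.970874
Sum computed term by term:
(Ia)_9 = 37.3981


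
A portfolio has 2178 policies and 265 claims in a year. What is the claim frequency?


frequency = claims / policies
= 265 / 2178
= 0.1217


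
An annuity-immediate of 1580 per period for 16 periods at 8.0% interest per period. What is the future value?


FV = PMT * ((1+i)^n - 1) / i
= 1580 * ((1.08)^16 - 1) / 0.08
= 1580 * (3.425943 - 1) / 0.08
= 47912.3672


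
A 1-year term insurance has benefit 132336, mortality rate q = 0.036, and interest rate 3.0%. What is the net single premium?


NSP = benefit * q * v
v = 1/(1+i) = 0.970874
NSP = 132336 * 0.036 * 0.970874
= 4625.3359


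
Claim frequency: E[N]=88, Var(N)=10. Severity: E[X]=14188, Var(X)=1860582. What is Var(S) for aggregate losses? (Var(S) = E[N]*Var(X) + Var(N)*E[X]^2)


Var(S) = E[N]*Var(X) + Var(N)*E[X]^2
= 88*1860582 + 10*14188^2
= 163731216 + 2012993440
= 2.1767e+09


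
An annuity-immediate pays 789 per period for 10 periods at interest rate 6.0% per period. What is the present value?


PV = PMT * (1 - (1+i)^(-n)) / i
= 789 * (1 - (1+0.06)^(-10)) / 0.06
= 789 * (1 - 0.558395) / 0.06
= 789 * 7.360087
= 5807.1087


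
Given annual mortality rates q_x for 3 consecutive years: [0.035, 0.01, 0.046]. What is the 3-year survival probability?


p_k = 1 - q_k for each year
Survival = product of (1 - q_k)
= 0.965 * 0.99 * 0.954
= 0.9114


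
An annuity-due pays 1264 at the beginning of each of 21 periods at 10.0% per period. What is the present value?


PV_due = PMT * (1-(1+i)^(-n))/i * (1+i)
PV_immediate = 10931.9496
PV_due = 10931.9496 * 1.1
= 12025.1445


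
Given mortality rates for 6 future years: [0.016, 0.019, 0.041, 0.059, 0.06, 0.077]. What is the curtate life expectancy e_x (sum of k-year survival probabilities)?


e_x = sum_{k=1}^{n} k_p_x
k_p_x values:
  1_p_x = 0.984
  2_p_x = 0.965304
  3_p_x = 0.925727
  4_p_x = 0.871109
  5_p_x = 0.818842
  6_p_x = 0.755791
e_x = 5.3208


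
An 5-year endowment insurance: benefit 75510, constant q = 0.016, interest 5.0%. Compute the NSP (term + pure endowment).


Term component = 5073.9414
Pure endowment = 5_p_x * v^5 * benefit = 0.922519 * 0.783526 * 75510 = 54579.9919
NSP = 59653.9333


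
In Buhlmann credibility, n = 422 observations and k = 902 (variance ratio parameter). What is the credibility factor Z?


Z = n / (n + k)
= 422 / (422 + 902)
= 422 / 1324
= 0.3187


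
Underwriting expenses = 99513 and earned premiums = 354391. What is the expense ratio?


Expense ratio = expenses / premiums
= 99513 / 354391
= 0.2808


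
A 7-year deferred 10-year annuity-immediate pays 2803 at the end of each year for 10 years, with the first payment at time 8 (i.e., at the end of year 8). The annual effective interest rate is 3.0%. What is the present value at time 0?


PV at time 7 of the 10-year annuity-immediate:
a_n = 2803 * (1-(1+0.03)^(-10))/0.03 = 23910.1586
Discount back 7 years to time 0:
PV = 23910.1586 * (1+0.03)^(-7)
= 23910.1586 * 0.813092
= 19441.147


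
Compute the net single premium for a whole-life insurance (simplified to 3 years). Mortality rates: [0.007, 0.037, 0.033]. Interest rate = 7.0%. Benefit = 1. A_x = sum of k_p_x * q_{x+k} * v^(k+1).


v = 0.934579
Year 0: k_p_x=1.0, q=0.007, term=0.006542
Year 1: k_p_x=0.993, q=0.037, term=0.032091
Year 2: k_p_x=0.956259, q=0.033, term=0.02576
A_x = 0.0644


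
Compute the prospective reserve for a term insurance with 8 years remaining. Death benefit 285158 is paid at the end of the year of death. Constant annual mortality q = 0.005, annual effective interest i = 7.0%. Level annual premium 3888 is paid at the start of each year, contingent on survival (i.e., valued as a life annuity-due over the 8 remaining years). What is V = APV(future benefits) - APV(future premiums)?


v = 1/(1+i) = 0.934579
APV(future benefits) per unit = sum_{k=0}^{7} k_p_x * q * v^(k+1) = 0.029391
APV(future benefits) = 285158 * 0.029391 = 8381.1339
Life annuity-due factor ä_{x:8} = sum_{k=0}^{7} k_p_x * v^k = 6.289715
APV(future premiums) = 3888 * 6.289715 = 24454.4135
V = 8381.1339 - 24454.4135
= -16073.2795


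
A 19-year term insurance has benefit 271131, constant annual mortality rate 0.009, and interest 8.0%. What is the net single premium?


NSP = benefit * sum_{k=0}^{n-1} k_p_x * q * v^(k+1)
With constant q=0.009, v=0.925926
Sum = 0.08139
NSP = 271131 * 0.08139
= 22067.4215


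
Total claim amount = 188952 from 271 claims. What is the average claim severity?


severity = total / number
= 188952 / 271
= 697.2399


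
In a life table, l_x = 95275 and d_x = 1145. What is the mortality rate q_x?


q_x = d_x / l_x
= 1145 / 95275
= 0.012


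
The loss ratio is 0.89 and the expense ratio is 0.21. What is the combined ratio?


Combined ratio = loss ratio + expense ratio
= 0.89 + 0.21
= 1.1


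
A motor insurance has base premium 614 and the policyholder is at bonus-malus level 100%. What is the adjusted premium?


adjusted = base * BM_level / 100
= 614 * 100 / 100
= 614 * 1.0
= 614.0


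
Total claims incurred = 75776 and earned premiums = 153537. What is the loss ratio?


Loss ratio = claims / premiums
= 75776 / 153537
= 0.4935


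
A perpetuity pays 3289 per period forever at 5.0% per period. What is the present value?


PV = PMT / i
= 3289 / 0.05
= 65780.0


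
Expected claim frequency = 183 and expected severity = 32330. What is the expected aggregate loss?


E[S] = E[N] * E[X]
= 183 * 32330
= 5.9164e+06


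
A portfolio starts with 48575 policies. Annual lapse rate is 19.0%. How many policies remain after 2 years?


remaining = initial * (1 - lapse)^years
= 48575 * (1 - 0.19)^2
= 48575 * 0.6561
= 31870.0575


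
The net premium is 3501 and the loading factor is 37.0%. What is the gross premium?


Gross = net * (1 + loading)
= 3501 * (1 + 0.37)
= 3501 * 1.37
= 4796.37


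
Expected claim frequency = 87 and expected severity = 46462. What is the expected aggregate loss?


E[S] = E[N] * E[X]
= 87 * 46462
= 4.0422e+06


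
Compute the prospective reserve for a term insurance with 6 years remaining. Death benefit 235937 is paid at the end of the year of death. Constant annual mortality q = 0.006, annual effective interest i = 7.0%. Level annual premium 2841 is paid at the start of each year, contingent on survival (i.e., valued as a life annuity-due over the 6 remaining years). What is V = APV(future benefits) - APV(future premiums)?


v = 1/(1+i) = 0.934579
APV(future benefits) per unit = sum_{k=0}^{5} k_p_x * q * v^(k+1) = 0.028207
APV(future benefits) = 235937 * 0.028207 = 6655.0837
Life annuity-due factor ä_{x:6} = sum_{k=0}^{5} k_p_x * v^k = 5.030255
APV(future premiums) = 2841 * 5.030255 = 14290.9543
V = 6655.0837 - 14290.9543
= -7635.8706


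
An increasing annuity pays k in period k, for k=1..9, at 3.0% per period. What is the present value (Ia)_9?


(Ia)_n = sum_{k=1}^{n} k * v^k, v = 1/(1+i)
v = 0.970874
Sum computed term by term:
(Ia)_9 = 37.3981


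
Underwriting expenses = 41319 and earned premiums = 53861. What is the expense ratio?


Expense ratio = expenses / premiums
= 41319 / 53861
= 0.7671


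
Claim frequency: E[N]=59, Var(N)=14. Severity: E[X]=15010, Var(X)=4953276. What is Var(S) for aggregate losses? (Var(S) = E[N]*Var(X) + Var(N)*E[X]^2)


Var(S) = E[N]*Var(X) + Var(N)*E[X]^2
= 59*4953276 + 14*15010^2
= 292243284 + 3154201400
= 3.4464e+09


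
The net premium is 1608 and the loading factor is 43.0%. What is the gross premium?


Gross = net * (1 + loading)
= 1608 * (1 + 0.43)
= 1608 * 1.43
= 2299.44


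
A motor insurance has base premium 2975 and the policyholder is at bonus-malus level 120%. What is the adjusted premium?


adjusted = base * BM_level / 100
= 2975 * 120 / 100
= 2975 * 1.2
= 3570.0


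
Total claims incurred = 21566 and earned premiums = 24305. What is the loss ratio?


Loss ratio = claims / premiums
= 21566 / 24305
= 0.8873


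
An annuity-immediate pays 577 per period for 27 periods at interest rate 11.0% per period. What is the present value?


PV = PMT * (1 - (1+i)^(-n)) / i
= 577 * (1 - (1+0.11)^(-27)) / 0.11
= 577 * (1 - 0.059742) / 0.11
= 577 * 8.5478
= 4932.0807


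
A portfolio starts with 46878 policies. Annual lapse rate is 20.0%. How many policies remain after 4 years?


remaining = initial * (1 - lapse)^years
= 46878 * (1 - 0.2)^4
= 46878 * 0.4096
= 19201.2288


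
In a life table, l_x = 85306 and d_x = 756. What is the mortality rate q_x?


q_x = d_x / l_x
= 756 / 85306
= 0.0089


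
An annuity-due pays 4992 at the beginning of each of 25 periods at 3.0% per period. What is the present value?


PV_due = PMT * (1-(1+i)^(-n))/i * (1+i)
PV_immediate = 86926.4333
PV_due = 86926.4333 * 1.03
= 89534.2263


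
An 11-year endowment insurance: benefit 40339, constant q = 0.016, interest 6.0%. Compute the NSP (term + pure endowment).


Term component = 4746.0302
Pure endowment = 11_p_x * v^11 * benefit = 0.837425 * 0.526788 * 40339 = 17795.3565
NSP = 22541.3867


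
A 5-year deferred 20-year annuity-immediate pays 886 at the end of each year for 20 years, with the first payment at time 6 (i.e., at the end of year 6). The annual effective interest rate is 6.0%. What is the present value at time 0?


PV at time 5 of the 20-year annuity-immediate:
a_n = 886 * (1-(1+0.06)^(-20))/0.06 = 10162.3502
Discount back 5 years to time 0:
PV = 10162.3502 * (1+0.06)^(-5)
= 10162.3502 * 0.747258
= 7593.8992


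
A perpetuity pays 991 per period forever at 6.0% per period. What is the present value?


PV = PMT / i
= 991 / 0.06
= 16516.6667


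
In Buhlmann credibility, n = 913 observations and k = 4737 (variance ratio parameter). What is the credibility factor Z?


Z = n / (n + k)
= 913 / (913 + 4737)
= 913 / 5650
= 0.1616


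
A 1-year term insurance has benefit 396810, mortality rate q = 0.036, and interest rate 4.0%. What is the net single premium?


NSP = benefit * q * v
v = 1/(1+i) = 0.961538
NSP = 396810 * 0.036 * 0.961538
= 13735.7308


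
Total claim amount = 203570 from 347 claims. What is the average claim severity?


severity = total / number
= 203570 / 347
= 586.6571


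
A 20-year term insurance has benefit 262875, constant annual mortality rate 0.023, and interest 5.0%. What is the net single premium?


NSP = benefit * sum_{k=0}^{n-1} k_p_x * q * v^(k+1)
With constant q=0.023, v=0.952381
Sum = 0.240508
NSP = 262875 * 0.240508
= 63223.4729


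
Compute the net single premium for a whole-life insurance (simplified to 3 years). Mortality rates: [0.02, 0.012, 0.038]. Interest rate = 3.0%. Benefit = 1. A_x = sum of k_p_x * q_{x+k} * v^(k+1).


v = 0.970874
Year 0: k_p_x=1.0, q=0.02, term=0.019417
Year 1: k_p_x=0.98, q=0.012, term=0.011085
Year 2: k_p_x=0.96824, q=0.038, term=0.033671
A_x = 0.0642


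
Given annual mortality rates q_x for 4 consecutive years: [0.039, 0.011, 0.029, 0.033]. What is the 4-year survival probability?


p_k = 1 - q_k for each year
Survival = product of (1 - q_k)
= 0.961 * 0.989 * 0.971 * 0.967
= 0.8924


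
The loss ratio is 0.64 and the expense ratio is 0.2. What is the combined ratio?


Combined ratio = loss ratio + expense ratio
= 0.64 + 0.2
= 0.84


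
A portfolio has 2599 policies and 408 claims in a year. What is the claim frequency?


frequency = claims / policies
= 408 / 2599
= 0.157


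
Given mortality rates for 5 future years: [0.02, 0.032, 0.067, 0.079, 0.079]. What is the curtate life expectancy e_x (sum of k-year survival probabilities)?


e_x = sum_{k=1}^{n} k_p_x
k_p_x values:
  1_p_x = 0.98
  2_p_x = 0.94864
  3_p_x = 0.885081
  4_p_x = 0.81516
  5_p_x = 0.750762
e_x = 4.3796


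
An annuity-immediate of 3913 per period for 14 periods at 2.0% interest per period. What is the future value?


FV = PMT * ((1+i)^n - 1) / i
= 3913 * ((1.02)^14 - 1) / 0.02
= 3913 * (1.319479 - 1) / 0.02
= 62506.02


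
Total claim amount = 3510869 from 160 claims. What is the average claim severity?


severity = total / number
= 3510869 / 160
= 21942.9313


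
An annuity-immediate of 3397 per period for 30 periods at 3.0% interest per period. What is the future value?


FV = PMT * ((1+i)^n - 1) / i
= 3397 * ((1.03)^30 - 1) / 0.03
= 3397 * (2.427262 - 1) / 0.03
= 161613.6872


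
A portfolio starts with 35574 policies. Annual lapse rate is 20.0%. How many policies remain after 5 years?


remaining = initial * (1 - lapse)^years
= 35574 * (1 - 0.2)^5
= 35574 * 0.32768
= 11656.8883


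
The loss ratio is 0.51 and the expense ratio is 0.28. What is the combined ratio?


Combined ratio = loss ratio + expense ratio
= 0.51 + 0.28
= 0.79


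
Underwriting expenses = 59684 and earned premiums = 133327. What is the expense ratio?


Expense ratio = expenses / premiums
= 59684 / 133327
= 0.4477


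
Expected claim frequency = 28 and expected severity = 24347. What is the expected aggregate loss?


E[S] = E[N] * E[X]
= 28 * 24347
= 681716


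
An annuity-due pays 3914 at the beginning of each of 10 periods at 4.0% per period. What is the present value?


PV_due = PMT * (1-(1+i)^(-n))/i * (1+i)
PV_immediate = 31746.0461
PV_due = 31746.0461 * 1.04
= 33015.8879


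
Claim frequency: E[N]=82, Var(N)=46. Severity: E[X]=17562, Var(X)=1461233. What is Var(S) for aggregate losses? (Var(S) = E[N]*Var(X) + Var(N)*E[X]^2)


Var(S) = E[N]*Var(X) + Var(N)*E[X]^2
= 82*1461233 + 46*17562^2
= 119821106 + 14187496824
= 1.4307e+10


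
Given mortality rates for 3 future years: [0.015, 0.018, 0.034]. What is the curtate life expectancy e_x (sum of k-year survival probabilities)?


e_x = sum_{k=1}^{n} k_p_x
k_p_x values:
  1_p_x = 0.985
  2_p_x = 0.96727
  3_p_x = 0.934383
e_x = 2.8867


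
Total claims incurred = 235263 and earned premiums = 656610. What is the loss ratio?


Loss ratio = claims / premiums
= 235263 / 656610
= 0.3583


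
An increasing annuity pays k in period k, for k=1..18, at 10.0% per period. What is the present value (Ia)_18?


(Ia)_n = sum_{k=1}^{n} k * v^k, v = 1/(1+i)
v = 0.909091
Sum computed term by term:
(Ia)_18 = 57.841


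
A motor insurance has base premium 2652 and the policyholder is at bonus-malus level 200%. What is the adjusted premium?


adjusted = base * BM_level / 100
= 2652 * 200 / 100
= 2652 * 2.0
= 5304.0


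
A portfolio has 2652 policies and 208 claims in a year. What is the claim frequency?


frequency = claims / policies
= 208 / 2652
= 0.0784


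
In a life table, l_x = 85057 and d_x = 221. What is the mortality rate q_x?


q_x = d_x / l_x
= 221 / 85057
= 0.0026


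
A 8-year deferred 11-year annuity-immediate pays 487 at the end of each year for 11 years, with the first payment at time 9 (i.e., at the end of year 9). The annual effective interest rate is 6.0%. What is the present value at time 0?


PV at time 8 of the 11-year annuity-immediate:
a_n = 487 * (1-(1+0.06)^(-11))/0.06 = 3840.9079
Discount back 8 years to time 0:
PV = 3840.9079 * (1+0.06)^(-8)
= 3840.9079 * 0.627412
= 2409.8331


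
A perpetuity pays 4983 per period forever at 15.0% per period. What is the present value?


PV = PMT / i
= 4983 / 0.15
= 33220.0


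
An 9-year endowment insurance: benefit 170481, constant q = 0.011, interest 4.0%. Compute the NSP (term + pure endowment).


Term component = 13383.9207
Pure endowment = 9_p_x * v^9 * benefit = 0.905246 * 0.702587 * 170481 = 108428.2766
NSP = 121812.1973


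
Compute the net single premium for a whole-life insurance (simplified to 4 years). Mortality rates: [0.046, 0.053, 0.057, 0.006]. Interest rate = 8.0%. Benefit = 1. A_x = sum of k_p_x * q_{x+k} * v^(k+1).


v = 0.925926
Year 0: k_p_x=1.0, q=0.046, term=0.042593
Year 1: k_p_x=0.954, q=0.053, term=0.043349
Year 2: k_p_x=0.903438, q=0.057, term=0.040879
Year 3: k_p_x=0.851942, q=0.006, term=0.003757
A_x = 0.1306


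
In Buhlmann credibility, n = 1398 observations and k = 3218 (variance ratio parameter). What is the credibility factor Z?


Z = n / (n + k)
= 1398 / (1398 + 3218)
= 1398 / 4616
= 0.3029


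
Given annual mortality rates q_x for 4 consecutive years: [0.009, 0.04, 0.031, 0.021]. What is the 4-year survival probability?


p_k = 1 - q_k for each year
Survival = product of (1 - q_k)
= 0.991 * 0.96 * 0.969 * 0.979
= 0.9025


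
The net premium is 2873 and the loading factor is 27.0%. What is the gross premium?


Gross = net * (1 + loading)
= 2873 * (1 + 0.27)
= 2873 * 1.27
= 3648.71


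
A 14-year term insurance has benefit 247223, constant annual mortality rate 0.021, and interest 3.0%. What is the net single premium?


NSP = benefit * sum_{k=0}^{n-1} k_p_x * q * v^(k+1)
With constant q=0.021, v=0.970874
Sum = 0.209516
NSP = 247223 * 0.209516
= 51797.1848


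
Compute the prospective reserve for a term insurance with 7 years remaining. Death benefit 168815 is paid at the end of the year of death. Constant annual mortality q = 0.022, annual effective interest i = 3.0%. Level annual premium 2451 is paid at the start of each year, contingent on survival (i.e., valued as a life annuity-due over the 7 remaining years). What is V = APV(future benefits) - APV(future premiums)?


v = 1/(1+i) = 0.970874
APV(future benefits) per unit = sum_{k=0}^{6} k_p_x * q * v^(k+1) = 0.128682
APV(future benefits) = 168815 * 0.128682 = 21723.4024
Life annuity-due factor ä_{x:7} = sum_{k=0}^{6} k_p_x * v^k = 6.024644
APV(future premiums) = 2451 * 6.024644 = 14766.4014
V = 21723.4024 - 14766.4014
= 6957.001


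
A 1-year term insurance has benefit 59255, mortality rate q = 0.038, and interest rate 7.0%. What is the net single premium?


NSP = benefit * q * v
v = 1/(1+i) = 0.934579
NSP = 59255 * 0.038 * 0.934579
= 2104.3832


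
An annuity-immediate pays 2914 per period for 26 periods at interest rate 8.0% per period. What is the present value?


PV = PMT * (1 - (1+i)^(-n)) / i
= 2914 * (1 - (1+0.08)^(-26)) / 0.08
= 2914 * (1 - 0.135202) / 0.08
= 2914 * 10.809978
= 31500.2758


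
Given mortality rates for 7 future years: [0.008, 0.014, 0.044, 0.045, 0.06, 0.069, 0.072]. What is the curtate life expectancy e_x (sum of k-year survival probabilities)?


e_x = sum_{k=1}^{n} k_p_x
k_p_x values:
  1_p_x = 0.992
  2_p_x = 0.978112
  3_p_x = 0.935075
  4_p_x = 0.892997
  5_p_x = 0.839417
  6_p_x = 0.781497
  7_p_x = 0.725229
e_x = 6.1443


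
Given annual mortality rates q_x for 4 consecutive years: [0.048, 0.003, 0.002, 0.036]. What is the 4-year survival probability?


p_k = 1 - q_k for each year
Survival = product of (1 - q_k)
= 0.952 * 0.997 * 0.998 * 0.964
= 0.9131


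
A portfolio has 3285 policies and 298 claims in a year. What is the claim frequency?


frequency = claims / policies
= 298 / 3285
= 0.0907


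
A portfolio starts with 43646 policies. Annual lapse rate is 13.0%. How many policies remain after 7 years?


remaining = initial * (1 - lapse)^years
= 43646 * (1 - 0.13)^7
= 43646 * 0.377255
= 16465.6628


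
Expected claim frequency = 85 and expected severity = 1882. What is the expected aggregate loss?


E[S] = E[N] * E[X]
= 85 * 1882
= 159970


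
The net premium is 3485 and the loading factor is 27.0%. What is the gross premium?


Gross = net * (1 + loading)
= 3485 * (1 + 0.27)
= 3485 * 1.27
= 4425.95


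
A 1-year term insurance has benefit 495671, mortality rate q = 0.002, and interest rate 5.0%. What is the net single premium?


NSP = benefit * q * v
v = 1/(1+i) = 0.952381
NSP = 495671 * 0.002 * 0.952381
= 944.1352


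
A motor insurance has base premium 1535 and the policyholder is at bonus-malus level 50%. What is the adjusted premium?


adjusted = base * BM_level / 100
= 1535 * 50 / 100
= 1535 * 0.5
= 767.5


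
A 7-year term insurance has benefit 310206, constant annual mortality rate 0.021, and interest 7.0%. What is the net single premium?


NSP = benefit * sum_{k=0}^{n-1} k_p_x * q * v^(k+1)
With constant q=0.021, v=0.934579
Sum = 0.106898
NSP = 310206 * 0.106898
= 33160.4144
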